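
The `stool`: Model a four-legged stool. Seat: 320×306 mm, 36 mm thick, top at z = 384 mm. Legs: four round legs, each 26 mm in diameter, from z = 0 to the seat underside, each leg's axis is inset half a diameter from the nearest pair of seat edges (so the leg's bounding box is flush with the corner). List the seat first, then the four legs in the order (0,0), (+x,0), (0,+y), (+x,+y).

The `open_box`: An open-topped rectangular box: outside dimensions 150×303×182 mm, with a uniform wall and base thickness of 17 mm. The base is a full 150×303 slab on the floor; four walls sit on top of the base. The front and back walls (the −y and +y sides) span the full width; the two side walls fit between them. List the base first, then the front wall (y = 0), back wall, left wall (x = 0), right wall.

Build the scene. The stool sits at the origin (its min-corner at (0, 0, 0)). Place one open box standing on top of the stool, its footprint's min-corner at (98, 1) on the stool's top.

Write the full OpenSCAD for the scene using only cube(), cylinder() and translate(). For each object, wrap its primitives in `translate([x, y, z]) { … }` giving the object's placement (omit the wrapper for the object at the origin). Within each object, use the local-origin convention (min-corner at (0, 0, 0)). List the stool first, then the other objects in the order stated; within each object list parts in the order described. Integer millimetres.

translate([0, 0, 348]) cube([320, 306, 36]);
translate([13, 13, 0]) cylinder(h = 348, r = 13);
translate([307, 13, 0]) cylinder(h = 348, r = 13);
translate([13, 293, 0]) cylinder(h = 348, r = 13);
translate([307, 293, 0]) cylinder(h = 348, r = 13);
translate([98, 1, 384]) {
  cube([150, 303, 17]);
  translate([0, 0, 17]) cube([150, 17, 165]);
  translate([0, 286, 17]) cube([150, 17, 165]);
  translate([0, 17, 17]) cube([17, 269, 165]);
  translate([133, 17, 17]) cube([17, 269, 165]);
}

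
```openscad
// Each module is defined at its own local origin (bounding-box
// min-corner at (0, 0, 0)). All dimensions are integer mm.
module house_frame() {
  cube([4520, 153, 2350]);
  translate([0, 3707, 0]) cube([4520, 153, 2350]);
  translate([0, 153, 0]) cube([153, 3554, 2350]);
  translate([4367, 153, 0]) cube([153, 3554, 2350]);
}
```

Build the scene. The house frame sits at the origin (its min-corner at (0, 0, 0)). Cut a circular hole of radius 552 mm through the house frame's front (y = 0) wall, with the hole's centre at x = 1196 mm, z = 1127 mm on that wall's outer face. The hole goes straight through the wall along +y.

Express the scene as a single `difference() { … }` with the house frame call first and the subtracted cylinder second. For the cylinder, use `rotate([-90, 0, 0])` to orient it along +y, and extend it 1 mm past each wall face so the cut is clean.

difference() {
  house_frame();
  translate([1196, -1, 1127]) rotate([-90, 0, 0]) cylinder(h = 155, r = 552);
}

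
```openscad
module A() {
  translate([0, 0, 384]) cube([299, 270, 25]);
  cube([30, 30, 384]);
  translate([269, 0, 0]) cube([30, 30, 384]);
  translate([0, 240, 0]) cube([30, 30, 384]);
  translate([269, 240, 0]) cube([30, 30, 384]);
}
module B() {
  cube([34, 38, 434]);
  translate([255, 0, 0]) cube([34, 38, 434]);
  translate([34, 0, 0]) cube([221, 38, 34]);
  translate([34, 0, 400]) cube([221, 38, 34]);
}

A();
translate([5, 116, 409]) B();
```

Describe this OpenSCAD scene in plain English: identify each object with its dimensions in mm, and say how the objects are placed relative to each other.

A is a simple wooden stool: a rectangular seat 299 mm (x) by 270 mm (y), 25 mm thick, top face at z = 409 mm, on four square legs, each 30×30 mm in cross-section. The legs rest on z = 0, each flush with a corner of the seat.

B is a rectangular picture frame lying in the x–z plane (depth along y). The opening is 221 mm wide (x) by 366 mm tall (z), surrounded by a border 34 mm wide on all four sides. The frame is 38 mm deep and is made of two full-height vertical stiles with two horizontal rails fitted between them.

The picture frame is on top of the stool, centred.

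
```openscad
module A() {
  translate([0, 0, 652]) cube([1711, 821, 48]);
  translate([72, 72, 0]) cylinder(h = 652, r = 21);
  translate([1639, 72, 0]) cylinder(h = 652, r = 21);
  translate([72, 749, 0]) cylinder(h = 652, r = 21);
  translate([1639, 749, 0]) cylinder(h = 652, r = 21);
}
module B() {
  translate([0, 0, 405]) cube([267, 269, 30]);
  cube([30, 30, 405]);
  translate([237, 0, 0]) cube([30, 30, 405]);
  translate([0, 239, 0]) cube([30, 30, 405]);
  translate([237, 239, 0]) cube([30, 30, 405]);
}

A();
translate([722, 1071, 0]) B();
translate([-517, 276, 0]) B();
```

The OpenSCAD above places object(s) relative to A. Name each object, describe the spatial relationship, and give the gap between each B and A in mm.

A is a table. B is a stool. Two stools sit around the table at the +y, −x sides. The gap between each stool and the table is 250 mm.

Each stool's nearest face is 250 mm from the table's bounding box.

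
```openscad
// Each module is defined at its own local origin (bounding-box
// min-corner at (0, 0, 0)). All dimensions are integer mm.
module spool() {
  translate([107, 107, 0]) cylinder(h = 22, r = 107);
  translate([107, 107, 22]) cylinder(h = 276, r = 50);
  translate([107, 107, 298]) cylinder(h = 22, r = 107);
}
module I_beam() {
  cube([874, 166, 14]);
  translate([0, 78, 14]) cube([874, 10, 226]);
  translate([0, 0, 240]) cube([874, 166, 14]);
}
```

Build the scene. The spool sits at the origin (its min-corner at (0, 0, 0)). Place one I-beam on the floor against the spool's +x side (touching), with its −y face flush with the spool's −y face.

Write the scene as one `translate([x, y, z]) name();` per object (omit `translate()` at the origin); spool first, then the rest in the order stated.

spool();
translate([214, 0, 0]) I_beam();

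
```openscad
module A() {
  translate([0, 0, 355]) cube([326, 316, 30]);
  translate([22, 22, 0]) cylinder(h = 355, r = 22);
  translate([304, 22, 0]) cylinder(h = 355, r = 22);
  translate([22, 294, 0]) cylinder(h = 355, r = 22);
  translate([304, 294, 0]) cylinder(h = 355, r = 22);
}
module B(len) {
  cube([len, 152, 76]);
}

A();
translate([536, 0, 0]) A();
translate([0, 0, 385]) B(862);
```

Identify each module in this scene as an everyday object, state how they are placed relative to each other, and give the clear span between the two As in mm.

Second stool starts at x = 536; first ends at x = 326; clear span = 536 − 326 = 210 mm.

A is a stool. B is a beam. A beam spans the tops of two stools. The clear span between the two stools is 210 mm.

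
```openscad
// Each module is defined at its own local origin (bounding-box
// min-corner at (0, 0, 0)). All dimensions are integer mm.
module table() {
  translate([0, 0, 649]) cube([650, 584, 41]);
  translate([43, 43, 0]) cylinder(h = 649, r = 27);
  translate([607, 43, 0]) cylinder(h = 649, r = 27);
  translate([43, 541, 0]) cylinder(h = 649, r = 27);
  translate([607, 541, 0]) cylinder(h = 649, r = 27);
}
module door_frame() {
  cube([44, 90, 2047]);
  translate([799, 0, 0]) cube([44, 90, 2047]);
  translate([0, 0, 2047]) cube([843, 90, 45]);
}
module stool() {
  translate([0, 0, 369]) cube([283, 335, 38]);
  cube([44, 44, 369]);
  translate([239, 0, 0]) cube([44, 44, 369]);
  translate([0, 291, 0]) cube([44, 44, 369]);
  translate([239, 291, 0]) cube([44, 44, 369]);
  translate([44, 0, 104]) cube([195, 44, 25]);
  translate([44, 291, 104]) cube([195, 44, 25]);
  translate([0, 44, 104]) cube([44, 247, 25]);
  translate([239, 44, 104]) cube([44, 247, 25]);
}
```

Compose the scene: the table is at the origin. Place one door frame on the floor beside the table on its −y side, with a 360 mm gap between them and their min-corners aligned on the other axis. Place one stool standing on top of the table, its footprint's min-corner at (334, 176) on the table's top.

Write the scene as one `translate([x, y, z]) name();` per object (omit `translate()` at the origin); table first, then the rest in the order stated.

table();
translate([0, -450, 0]) door_frame();
translate([334, 176, 690]) stool();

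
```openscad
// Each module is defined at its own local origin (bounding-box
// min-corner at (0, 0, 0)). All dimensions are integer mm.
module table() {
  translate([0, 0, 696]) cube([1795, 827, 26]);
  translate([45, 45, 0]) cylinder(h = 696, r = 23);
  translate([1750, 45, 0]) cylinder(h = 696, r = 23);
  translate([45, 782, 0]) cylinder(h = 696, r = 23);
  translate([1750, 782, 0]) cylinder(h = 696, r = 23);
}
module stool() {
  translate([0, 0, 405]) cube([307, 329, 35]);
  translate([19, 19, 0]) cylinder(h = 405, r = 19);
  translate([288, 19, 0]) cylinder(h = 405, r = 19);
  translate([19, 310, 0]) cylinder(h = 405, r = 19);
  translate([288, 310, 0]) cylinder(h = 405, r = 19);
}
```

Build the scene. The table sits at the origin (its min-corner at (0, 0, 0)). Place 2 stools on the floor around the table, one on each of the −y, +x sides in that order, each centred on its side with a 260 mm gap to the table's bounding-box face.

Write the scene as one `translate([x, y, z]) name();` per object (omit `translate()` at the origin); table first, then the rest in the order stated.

table();
translate([744, -589, 0]) stool();
translate([2055, 249, 0]) stool();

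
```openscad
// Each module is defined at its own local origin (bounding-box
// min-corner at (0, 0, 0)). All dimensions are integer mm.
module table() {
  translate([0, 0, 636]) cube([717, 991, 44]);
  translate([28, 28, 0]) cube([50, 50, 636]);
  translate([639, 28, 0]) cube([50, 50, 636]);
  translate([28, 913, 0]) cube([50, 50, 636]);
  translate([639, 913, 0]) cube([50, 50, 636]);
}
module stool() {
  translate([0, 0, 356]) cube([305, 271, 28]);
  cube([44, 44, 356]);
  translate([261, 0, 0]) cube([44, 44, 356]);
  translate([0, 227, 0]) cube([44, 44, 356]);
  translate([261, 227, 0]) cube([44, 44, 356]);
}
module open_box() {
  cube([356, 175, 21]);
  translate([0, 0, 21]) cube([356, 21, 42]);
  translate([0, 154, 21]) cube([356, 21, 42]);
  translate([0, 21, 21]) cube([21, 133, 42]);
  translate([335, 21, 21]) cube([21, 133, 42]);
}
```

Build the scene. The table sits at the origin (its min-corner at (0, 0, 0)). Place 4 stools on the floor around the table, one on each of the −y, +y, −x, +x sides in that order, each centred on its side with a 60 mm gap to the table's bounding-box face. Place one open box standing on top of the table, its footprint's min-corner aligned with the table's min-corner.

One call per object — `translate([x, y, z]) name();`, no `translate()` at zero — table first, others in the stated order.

table();
translate([206, -331, 0]) stool();
translate([206, 1051, 0]) stool();
translate([-365, 360, 0]) stool();
translate([777, 360, 0]) stool();
translate([0, 0, 680]) open_box();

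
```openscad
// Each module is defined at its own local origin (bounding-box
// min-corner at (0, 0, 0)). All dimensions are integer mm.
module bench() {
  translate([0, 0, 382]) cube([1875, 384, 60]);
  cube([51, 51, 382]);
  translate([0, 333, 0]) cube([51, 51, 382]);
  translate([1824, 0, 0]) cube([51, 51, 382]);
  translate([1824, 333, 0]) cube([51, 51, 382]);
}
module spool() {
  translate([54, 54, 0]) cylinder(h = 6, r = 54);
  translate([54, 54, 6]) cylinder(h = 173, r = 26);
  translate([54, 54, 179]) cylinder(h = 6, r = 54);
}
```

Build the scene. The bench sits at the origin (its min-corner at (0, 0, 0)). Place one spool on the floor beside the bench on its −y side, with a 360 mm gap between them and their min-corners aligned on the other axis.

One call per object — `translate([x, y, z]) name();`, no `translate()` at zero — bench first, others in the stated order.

bench();
translate([0, -468, 0]) spool();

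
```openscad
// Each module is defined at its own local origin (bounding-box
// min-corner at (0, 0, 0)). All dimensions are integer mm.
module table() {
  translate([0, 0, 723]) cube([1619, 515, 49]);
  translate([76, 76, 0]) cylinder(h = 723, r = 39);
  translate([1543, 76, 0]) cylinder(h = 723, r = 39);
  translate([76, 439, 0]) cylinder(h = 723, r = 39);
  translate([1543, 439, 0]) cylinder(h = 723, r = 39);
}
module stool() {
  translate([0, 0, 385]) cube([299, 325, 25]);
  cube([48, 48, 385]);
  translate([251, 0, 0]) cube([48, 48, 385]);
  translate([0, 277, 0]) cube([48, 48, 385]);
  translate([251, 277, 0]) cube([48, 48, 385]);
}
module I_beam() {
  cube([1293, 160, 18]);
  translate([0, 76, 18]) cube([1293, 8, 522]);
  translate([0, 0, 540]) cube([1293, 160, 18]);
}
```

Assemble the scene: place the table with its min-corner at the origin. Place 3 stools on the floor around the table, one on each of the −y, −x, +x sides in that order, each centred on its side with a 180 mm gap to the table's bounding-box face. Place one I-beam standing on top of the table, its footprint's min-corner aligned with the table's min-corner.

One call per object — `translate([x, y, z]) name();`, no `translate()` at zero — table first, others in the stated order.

table();
translate([660, -505, 0]) stool();
translate([-479, 95, 0]) stool();
translate([1799, 95, 0]) stool();
translate([0, 0, 772]) I_beam();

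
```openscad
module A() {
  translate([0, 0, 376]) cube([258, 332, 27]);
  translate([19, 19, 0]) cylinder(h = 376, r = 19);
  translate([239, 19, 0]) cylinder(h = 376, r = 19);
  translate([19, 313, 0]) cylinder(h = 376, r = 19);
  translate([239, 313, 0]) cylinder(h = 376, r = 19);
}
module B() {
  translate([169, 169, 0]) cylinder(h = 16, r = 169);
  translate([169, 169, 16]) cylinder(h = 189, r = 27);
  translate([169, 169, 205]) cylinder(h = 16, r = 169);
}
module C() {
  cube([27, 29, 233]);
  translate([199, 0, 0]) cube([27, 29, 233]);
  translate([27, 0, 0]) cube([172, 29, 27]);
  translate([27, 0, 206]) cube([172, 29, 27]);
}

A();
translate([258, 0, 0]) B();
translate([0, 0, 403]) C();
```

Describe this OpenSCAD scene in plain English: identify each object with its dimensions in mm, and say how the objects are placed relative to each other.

A is a simple wooden stool: a rectangular seat 258 mm (x) by 332 mm (y), 27 mm thick, top face at z = 403 mm, on four round legs, each 38 mm in diameter. The legs rest on z = 0, each leg's axis is inset half a diameter from the nearest pair of seat edges (so the leg's bounding box is flush with the corner).

B is a spool: two coaxial disc flanges of radius 169 mm and thickness 16 mm, joined by a core cylinder of radius 27 mm and height 189 mm. The lower flange rests on z = 0 and the three cylinders share a vertical axis.

C is a picture frame with a 172×179 mm rectangular opening (x by z) and a uniform 27 mm border on every side. Frame depth is 29 mm along y. It is built from two vertical stiles running the full outside height and two horizontal rails spanning the gap between the stiles.

The spool is against the stool's +x side, with their −y faces flush. The picture frame is on top of the stool.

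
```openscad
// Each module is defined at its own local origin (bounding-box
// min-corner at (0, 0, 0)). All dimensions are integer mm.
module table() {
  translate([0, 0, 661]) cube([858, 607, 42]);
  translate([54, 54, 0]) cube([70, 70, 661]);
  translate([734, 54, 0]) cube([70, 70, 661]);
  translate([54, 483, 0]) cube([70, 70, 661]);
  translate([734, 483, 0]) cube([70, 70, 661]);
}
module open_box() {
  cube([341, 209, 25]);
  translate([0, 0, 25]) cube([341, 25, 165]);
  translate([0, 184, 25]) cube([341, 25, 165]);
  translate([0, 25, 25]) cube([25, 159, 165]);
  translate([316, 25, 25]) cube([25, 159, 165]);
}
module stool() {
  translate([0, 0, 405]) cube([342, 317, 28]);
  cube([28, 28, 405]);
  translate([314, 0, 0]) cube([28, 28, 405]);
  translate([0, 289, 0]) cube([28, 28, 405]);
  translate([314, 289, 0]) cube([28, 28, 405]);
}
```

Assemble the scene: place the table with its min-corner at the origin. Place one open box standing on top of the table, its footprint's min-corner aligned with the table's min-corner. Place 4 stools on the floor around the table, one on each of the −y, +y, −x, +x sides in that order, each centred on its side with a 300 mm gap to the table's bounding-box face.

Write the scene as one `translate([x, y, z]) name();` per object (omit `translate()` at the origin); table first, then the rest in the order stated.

table();
translate([0, 0, 703]) open_box();
translate([258, -617, 0]) stool();
translate([258, 907, 0]) stool();
translate([-642, 145, 0]) stool();
translate([1158, 145, 0]) stool();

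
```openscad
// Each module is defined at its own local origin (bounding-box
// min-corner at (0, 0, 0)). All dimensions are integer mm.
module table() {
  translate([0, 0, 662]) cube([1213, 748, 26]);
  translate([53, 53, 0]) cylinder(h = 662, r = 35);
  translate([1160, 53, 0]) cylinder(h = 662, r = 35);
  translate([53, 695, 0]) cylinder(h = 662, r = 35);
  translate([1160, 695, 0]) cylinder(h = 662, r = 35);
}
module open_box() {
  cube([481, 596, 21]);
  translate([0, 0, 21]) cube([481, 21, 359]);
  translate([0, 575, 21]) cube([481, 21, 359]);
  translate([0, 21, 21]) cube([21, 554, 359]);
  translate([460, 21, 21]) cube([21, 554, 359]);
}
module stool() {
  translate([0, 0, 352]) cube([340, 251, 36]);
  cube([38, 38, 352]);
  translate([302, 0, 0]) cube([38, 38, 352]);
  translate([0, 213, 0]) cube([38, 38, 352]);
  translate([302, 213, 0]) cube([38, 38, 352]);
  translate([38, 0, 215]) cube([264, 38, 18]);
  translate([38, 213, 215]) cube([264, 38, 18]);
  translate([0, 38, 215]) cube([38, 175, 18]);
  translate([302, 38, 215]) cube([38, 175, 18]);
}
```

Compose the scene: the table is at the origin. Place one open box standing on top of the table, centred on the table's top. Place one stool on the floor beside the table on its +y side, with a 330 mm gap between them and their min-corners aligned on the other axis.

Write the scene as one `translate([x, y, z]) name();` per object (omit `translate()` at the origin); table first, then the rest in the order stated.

table();
translate([366, 76, 688]) open_box();
translate([0, 1078, 0]) stool();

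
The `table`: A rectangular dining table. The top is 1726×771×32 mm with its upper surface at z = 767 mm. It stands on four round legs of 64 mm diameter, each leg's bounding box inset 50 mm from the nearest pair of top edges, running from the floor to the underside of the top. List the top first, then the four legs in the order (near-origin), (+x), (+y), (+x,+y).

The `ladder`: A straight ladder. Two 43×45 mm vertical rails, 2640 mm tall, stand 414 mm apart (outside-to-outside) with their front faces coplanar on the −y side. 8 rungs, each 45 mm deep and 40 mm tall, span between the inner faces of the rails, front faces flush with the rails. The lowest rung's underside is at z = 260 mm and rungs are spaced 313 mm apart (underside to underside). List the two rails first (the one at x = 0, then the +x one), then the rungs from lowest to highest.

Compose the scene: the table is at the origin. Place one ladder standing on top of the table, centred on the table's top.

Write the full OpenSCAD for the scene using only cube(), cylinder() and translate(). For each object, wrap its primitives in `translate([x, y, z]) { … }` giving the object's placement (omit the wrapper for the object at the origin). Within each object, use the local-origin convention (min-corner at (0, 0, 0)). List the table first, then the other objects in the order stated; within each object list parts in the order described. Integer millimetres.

translate([0, 0, 735]) cube([1726, 771, 32]);
translate([82, 82, 0]) cylinder(h = 735, r = 32);
translate([1644, 82, 0]) cylinder(h = 735, r = 32);
translate([82, 689, 0]) cylinder(h = 735, r = 32);
translate([1644, 689, 0]) cylinder(h = 735, r = 32);
translate([656, 363, 767]) {
  cube([43, 45, 2640]);
  translate([371, 0, 0]) cube([43, 45, 2640]);
  translate([43, 0, 260]) cube([328, 45, 40]);
  translate([43, 0, 573]) cube([328, 45, 40]);
  translate([43, 0, 886]) cube([328, 45, 40]);
  translate([43, 0, 1199]) cube([328, 45, 40]);
  translate([43, 0, 1512]) cube([328, 45, 40]);
  translate([43, 0, 1825]) cube([328, 45, 40]);
  translate([43, 0, 2138]) cube([328, 45, 40]);
  translate([43, 0, 2451]) cube([328, 45, 40]);
}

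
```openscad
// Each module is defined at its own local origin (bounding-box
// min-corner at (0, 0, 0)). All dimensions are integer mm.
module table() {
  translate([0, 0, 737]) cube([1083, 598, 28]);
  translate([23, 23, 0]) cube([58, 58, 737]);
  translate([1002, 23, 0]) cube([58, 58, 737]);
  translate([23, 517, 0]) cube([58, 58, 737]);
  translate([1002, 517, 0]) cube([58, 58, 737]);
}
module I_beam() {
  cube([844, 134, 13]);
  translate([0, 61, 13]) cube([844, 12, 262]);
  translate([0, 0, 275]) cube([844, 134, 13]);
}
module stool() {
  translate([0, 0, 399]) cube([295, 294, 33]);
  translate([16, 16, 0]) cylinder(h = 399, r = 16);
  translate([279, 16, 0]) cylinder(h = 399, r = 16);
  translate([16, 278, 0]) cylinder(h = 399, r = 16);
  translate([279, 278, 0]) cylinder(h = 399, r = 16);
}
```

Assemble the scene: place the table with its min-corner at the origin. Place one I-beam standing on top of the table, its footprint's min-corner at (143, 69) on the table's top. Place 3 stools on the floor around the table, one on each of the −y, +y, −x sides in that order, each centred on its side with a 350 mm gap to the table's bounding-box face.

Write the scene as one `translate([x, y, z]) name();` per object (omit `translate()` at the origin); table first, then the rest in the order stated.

table();
translate([143, 69, 765]) I_beam();
translate([394, -644, 0]) stool();
translate([394, 948, 0]) stool();
translate([-645, 152, 0]) stool();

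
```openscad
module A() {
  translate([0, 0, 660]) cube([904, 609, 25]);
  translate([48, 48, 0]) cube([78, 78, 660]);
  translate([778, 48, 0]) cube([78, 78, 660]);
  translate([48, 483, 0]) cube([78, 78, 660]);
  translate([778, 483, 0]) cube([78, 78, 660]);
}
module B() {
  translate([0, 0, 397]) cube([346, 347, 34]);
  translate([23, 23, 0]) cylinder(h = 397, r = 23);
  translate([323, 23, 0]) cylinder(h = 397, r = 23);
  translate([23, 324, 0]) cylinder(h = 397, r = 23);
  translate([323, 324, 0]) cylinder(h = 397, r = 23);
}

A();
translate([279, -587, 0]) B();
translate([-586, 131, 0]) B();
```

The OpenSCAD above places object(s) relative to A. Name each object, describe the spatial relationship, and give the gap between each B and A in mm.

Each stool's nearest face is 240 mm from the table's bounding box.

A is a table. B is a stool. Two stools sit around the table at the −y, −x sides. The gap between each stool and the table is 240 mm.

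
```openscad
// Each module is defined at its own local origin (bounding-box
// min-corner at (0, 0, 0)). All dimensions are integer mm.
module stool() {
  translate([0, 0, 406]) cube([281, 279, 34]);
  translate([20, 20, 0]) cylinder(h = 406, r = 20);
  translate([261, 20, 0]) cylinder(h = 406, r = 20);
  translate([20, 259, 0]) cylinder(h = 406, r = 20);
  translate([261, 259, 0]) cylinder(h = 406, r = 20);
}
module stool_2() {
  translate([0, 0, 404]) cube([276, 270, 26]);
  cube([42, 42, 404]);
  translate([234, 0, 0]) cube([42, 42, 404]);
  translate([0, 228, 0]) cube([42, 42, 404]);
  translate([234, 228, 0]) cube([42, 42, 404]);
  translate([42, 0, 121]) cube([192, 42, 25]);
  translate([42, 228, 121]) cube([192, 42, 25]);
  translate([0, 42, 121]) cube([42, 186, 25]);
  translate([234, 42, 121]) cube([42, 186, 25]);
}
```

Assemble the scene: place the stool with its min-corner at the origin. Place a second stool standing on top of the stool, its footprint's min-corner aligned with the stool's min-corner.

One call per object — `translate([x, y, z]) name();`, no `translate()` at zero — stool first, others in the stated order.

stool();
translate([0, 0, 440]) stool_2();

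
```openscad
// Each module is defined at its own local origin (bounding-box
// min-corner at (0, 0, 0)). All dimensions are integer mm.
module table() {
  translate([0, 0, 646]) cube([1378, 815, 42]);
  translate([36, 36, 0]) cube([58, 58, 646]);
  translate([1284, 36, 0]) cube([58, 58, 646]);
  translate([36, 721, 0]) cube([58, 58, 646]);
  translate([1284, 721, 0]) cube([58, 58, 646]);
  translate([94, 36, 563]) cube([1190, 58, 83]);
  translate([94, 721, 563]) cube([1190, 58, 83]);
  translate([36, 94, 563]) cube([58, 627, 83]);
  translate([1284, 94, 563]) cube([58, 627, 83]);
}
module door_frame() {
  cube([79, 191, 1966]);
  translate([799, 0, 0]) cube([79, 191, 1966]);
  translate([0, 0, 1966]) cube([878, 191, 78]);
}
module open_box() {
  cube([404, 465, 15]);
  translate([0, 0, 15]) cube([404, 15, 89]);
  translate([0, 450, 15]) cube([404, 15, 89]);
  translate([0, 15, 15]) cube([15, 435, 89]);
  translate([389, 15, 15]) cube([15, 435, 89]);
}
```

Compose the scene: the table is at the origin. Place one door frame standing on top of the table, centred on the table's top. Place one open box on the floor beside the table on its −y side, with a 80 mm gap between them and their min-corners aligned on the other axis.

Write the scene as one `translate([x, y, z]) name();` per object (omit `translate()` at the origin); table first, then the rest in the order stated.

table();
translate([250, 312, 688]) door_frame();
translate([0, -545, 0]) open_box();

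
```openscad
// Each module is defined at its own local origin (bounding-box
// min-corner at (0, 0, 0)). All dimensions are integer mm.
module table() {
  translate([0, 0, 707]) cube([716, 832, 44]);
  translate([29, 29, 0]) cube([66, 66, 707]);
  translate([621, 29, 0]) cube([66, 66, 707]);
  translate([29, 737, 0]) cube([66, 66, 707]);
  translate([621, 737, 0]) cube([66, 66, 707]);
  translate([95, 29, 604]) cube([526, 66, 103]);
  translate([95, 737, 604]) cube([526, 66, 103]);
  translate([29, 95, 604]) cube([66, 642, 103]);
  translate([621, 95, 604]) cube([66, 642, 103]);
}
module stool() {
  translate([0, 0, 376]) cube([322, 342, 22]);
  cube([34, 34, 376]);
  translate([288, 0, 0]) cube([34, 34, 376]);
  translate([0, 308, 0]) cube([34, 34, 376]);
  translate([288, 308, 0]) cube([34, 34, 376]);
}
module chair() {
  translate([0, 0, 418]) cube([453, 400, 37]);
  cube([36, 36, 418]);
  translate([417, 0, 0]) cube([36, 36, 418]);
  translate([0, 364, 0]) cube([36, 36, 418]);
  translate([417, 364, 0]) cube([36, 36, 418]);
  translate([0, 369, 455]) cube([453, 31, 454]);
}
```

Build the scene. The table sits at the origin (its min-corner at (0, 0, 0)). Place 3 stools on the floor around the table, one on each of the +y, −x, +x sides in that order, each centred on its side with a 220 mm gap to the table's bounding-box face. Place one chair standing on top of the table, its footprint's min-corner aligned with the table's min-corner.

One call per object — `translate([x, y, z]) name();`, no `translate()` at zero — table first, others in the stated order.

table();
translate([197, 1052, 0]) stool();
translate([-542, 245, 0]) stool();
translate([936, 245, 0]) stool();
translate([0, 0, 751]) chair();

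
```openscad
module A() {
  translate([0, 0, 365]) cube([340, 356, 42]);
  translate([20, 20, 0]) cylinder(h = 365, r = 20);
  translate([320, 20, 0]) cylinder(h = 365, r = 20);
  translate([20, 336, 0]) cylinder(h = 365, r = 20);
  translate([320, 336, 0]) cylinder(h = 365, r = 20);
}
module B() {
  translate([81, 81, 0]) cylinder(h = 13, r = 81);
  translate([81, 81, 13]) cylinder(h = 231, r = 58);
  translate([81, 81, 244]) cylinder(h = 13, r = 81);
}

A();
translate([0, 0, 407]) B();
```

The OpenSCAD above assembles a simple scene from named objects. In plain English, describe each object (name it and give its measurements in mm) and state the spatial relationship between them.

A is a four-legged stool. The seat is a 340×356×42 mm slab whose top surface is at z = 407 mm; four round legs, each 40 mm in diameter, run from the floor (z = 0) to the underside of the seat, each leg's axis is inset half a diameter from the nearest pair of seat edges (so the leg's bounding box is flush with the corner).

B is a spool: two coaxial disc flanges of radius 81 mm and thickness 13 mm, joined by a core cylinder of radius 58 mm and height 231 mm. The lower flange rests on z = 0 and the three cylinders share a vertical axis.

The spool is on top of the stool.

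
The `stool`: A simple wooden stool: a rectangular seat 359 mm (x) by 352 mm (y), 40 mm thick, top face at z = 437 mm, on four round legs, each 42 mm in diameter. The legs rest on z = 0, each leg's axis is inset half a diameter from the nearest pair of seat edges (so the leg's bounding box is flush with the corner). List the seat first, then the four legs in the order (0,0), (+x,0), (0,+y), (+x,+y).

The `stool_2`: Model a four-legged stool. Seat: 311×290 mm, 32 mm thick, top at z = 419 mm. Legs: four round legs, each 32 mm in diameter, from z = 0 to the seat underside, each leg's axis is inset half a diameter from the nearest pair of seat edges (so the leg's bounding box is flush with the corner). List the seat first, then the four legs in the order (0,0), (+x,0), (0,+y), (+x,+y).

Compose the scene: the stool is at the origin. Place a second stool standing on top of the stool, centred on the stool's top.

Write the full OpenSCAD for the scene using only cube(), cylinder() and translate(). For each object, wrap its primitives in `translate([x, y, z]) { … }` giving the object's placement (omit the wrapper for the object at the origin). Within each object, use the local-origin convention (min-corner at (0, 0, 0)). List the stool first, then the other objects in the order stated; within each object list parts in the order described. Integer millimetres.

translate([0, 0, 397]) cube([359, 352, 40]);
translate([21, 21, 0]) cylinder(h = 397, r = 21);
translate([338, 21, 0]) cylinder(h = 397, r = 21);
translate([21, 331, 0]) cylinder(h = 397, r = 21);
translate([338, 331, 0]) cylinder(h = 397, r = 21);
translate([24, 31, 437]) {
  translate([0, 0, 387]) cube([311, 290, 32]);
  translate([16, 16, 0]) cylinder(h = 387, r = 16);
  translate([295, 16, 0]) cylinder(h = 387, r = 16);
  translate([16, 274, 0]) cylinder(h = 387, r = 16);
  translate([295, 274, 0]) cylinder(h = 387, r = 16);
}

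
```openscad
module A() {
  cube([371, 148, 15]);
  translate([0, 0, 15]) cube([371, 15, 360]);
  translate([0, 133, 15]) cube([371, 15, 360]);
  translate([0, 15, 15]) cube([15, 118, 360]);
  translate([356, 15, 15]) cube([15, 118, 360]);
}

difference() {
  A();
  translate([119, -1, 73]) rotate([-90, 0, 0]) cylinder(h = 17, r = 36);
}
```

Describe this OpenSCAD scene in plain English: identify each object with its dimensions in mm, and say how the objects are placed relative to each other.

A is an open storage box with external size 371×148×375 mm and wall thickness 15 mm (the base is also 15 mm thick). The base covers the whole footprint; the four walls stand on the base, with the y-facing walls full-width and the x-facing walls fitting between their inner faces.

The open box has a circular hole of radius 36 mm through its front wall, centred at (x = 119, z = 73).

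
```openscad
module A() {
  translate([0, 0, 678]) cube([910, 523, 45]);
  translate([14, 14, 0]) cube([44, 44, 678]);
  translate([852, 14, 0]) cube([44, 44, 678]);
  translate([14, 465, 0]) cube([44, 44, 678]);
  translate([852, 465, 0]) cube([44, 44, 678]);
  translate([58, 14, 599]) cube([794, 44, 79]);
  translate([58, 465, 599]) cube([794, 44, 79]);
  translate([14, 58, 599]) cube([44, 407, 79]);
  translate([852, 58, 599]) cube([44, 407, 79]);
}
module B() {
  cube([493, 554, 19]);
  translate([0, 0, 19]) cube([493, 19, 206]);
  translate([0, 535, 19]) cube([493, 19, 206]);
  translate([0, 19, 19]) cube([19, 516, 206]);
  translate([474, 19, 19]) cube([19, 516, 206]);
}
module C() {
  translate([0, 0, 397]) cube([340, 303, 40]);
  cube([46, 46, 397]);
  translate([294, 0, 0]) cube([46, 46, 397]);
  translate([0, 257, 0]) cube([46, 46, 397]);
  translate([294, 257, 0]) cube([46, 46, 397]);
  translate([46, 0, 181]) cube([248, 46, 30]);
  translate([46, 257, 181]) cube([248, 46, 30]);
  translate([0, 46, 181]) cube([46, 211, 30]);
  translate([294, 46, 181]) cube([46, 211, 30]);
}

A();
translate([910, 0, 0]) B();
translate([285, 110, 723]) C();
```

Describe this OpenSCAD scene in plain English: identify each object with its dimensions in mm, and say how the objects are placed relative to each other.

A is a table: top 910 mm (x) × 523 mm (y), 45 mm thick, upper face at z = 723 mm, on four 44×44 mm square legs, each inset 14 mm from the nearest pair of top edges, running from z = 0 to the bottom of the top. Four apron rails, 44 mm thick and 79 mm tall, run between adjacent legs with their top edges flush with the underside of the top and their outer faces flush with the legs' outer faces.

B is an open storage box with external size 493×554×225 mm and wall thickness 19 mm (the base is also 19 mm thick). The base covers the whole footprint; the four walls stand on the base, with the y-facing walls full-width and the x-facing walls fitting between their inner faces.

C is a simple wooden stool: a rectangular seat 340 mm (x) by 303 mm (y), 40 mm thick, top face at z = 437 mm, on four square legs, each 46×46 mm in cross-section. The legs rest on z = 0, each flush with a corner of the seat. Four stretchers, 46 mm wide and 30 mm tall, connect adjacent legs with their undersides at z = 181 mm, each running between the inner faces of the legs it joins and aligned with the legs' outer faces on the other axis.

The open box is against the table's +x side, with their −y faces flush. The stool is on top of the table, centred.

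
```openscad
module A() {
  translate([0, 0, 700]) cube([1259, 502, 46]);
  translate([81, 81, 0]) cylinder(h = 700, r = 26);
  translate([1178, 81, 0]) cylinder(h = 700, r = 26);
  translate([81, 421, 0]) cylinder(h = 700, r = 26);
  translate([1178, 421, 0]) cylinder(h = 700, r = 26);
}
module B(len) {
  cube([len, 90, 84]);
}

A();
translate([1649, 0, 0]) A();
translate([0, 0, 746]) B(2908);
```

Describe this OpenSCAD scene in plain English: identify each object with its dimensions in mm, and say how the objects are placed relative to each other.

A is a table: top 1259 mm (x) × 502 mm (y), 46 mm thick, upper face at z = 746 mm, on four round legs of 52 mm diameter, each leg's bounding box inset 55 mm from the nearest pair of top edges, running from z = 0 to the bottom of the top.

B is a rectangular beam 2908 mm long (x), 90 mm deep (y), 84 mm thick (z).

The beam spans the tops of two tables placed 390 mm apart, resting at z = 746 mm.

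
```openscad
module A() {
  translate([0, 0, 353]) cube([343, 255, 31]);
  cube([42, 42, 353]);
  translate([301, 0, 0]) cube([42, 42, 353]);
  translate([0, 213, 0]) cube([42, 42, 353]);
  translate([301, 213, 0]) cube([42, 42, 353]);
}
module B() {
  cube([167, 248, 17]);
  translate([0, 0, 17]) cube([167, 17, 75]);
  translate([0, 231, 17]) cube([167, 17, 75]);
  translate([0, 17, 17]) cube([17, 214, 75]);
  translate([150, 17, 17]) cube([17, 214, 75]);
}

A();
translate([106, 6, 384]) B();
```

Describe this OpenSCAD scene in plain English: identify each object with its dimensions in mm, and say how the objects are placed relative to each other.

A is a simple wooden stool: a rectangular seat 343 mm (x) by 255 mm (y), 31 mm thick, top face at z = 384 mm, on four square legs, each 42×42 mm in cross-section. The legs rest on z = 0, each flush with a corner of the seat.

B is an open-topped rectangular box: outside dimensions 167×248×92 mm, with a uniform wall and base thickness of 17 mm. The base is a full 167×248 slab on the floor; four walls sit on top of the base. The front and back walls (the −y and +y sides) span the full width; the two side walls fit between them.

The open box is on top of the stool.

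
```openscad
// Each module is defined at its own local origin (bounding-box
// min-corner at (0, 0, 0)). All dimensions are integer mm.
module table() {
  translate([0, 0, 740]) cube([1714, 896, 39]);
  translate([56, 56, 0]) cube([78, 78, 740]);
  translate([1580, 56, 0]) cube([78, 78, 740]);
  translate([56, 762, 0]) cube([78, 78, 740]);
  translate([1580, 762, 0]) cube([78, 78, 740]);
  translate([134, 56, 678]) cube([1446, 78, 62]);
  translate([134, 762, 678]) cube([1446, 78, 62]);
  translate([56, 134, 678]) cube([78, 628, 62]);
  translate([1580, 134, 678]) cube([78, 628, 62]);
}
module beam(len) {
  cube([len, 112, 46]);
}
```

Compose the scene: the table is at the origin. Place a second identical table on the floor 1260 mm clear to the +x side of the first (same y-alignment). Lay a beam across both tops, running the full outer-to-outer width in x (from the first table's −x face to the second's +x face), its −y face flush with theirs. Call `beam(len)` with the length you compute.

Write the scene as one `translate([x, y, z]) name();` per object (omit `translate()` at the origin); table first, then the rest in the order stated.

table();
translate([2974, 0, 0]) table();
translate([0, 0, 779]) beam(4688);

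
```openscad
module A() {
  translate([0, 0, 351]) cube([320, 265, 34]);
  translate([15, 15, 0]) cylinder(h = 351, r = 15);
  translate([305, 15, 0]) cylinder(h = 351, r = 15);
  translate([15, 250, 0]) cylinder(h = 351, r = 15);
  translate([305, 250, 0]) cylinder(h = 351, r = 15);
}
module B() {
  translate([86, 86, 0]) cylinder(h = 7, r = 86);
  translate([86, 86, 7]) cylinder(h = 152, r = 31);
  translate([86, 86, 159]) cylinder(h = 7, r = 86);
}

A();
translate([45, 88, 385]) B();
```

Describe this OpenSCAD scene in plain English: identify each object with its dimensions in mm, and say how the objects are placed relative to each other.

A is a simple wooden stool: a rectangular seat 320 mm (x) by 265 mm (y), 34 mm thick, top face at z = 385 mm, on four round legs, each 30 mm in diameter. The legs rest on z = 0, each leg's axis is inset half a diameter from the nearest pair of seat edges (so the leg's bounding box is flush with the corner).

B is a spool: two coaxial disc flanges of radius 86 mm and thickness 7 mm, joined by a core cylinder of radius 31 mm and height 152 mm. The lower flange rests on z = 0 and the three cylinders share a vertical axis.

The spool is on top of the stool.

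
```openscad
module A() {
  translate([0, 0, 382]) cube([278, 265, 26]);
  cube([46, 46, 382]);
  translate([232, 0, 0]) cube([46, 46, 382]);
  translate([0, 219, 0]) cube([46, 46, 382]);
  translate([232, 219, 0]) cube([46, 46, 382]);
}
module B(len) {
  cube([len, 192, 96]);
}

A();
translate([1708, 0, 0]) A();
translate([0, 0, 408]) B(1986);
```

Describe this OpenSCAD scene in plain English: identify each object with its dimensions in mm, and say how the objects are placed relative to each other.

A is a four-legged stool. The seat is a 278×265×26 mm slab whose top surface is at z = 408 mm; four square legs, each 46×46 mm in cross-section, run from the floor (z = 0) to the underside of the seat, each flush with a corner of the seat.

B is a rectangular beam 1986 mm long (x), 192 mm deep (y), 96 mm thick (z).

The beam spans the tops of two stools placed 1430 mm apart, resting at z = 408 mm.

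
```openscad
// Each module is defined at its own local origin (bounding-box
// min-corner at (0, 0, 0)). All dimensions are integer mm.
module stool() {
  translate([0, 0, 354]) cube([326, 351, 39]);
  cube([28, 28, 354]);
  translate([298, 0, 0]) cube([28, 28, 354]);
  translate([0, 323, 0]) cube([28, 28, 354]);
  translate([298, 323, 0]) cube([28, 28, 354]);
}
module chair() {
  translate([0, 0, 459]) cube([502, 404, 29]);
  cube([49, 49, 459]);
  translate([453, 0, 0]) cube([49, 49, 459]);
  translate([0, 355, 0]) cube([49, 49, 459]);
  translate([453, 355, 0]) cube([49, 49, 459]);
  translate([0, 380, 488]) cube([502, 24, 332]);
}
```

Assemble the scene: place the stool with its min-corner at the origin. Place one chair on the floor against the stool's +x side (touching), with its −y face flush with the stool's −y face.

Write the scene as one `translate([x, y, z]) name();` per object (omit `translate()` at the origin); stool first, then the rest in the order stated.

stool();
translate([326, 0, 0]) chair();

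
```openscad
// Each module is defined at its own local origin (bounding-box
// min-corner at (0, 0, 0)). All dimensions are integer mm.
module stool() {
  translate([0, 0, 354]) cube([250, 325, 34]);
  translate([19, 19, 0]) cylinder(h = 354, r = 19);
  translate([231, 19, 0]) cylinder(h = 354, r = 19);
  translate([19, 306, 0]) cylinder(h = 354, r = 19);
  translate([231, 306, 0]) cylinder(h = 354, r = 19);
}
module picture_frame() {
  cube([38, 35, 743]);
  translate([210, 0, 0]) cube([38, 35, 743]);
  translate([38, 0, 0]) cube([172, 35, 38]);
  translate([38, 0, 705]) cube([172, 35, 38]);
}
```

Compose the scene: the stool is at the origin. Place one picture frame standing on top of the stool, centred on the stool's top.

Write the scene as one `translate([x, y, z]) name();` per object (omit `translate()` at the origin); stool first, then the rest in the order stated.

stool();
translate([1, 145, 388]) picture_frame();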